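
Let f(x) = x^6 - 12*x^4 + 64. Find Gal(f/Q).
A_4 x C_2

The polynomial f is an irreducible sextic over Q, so G = Gal(f/Q) is one of the 16 transitive subgroups 6T1, ..., 6T16 of S_6. The discriminant of f is -450868486864896, which is not a perfect square, so G is not contained in A_6. The transitive groups of degree 6 not contained in A_6 are: C_6 (6T1, order 6), S_3 (6T2, order 6), D_6 (6T3, order 12), C_3 x S_3 (6T5, order 18), A_4 x C_2 (6T6, order 24), S_4 (6T8, order 24), S_3 x S_3 (6T9, order 36), S_4 x C_2 (6T11, order 48), (S_3 x S_3) : C_2 (6T13, order 72), PGL(2,5) (6T14, order 120), S_6 (6T16, order 720). By Dedekind's theorem, for a prime p not dividing disc(f) the degrees of the irreducible factors of f mod p form the cycle type of an element of G. Factoring f modulo the 33 such primes p <= 149 (skipping 2, 3, which divide the discriminant), each new pattern first appears at: mod 5: f = (x^3 + 2x^2 + x + 4)(x^3 + 3x^2 + x + 1), pattern 3+3; mod 7: f = (x^6 + 2x^4 + 1), pattern 6; mod 17: f = (x + 4)(x + 13)(x^2 + 7)(x^2 + 14), pattern 2+2+1+1; mod 19: f = (x + 5)(x + 7)(x + 12)(x + 14)(x^2 + 5), pattern 2+1+1+1+1; mod 71: f = (x^2 + 3)(x^2 + 18)(x^2 + 38), pattern 2+2+2. No other pattern occurs in this range, so the set of observed cycle types is {3+3, 6, 2+2+1+1, 2+1+1+1+1, 2+2+2}. The candidates containing elements of all these cycle types are A_4 x C_2 (6T6) of order 24, S_4 x C_2 (6T11) of order 48, (S_3 x S_3) : C_2 (6T13) of order 72, S_6 (6T16) of order 720; the others are excluded. The observed types are precisely the cycle types that occur in A_4 x C_2 (6T6) (apart from the identity). Each of the other remaining candidates has further cycle types, and by the Chebotarev density theorem the matching factorization patterns would occur for a proportion of primes equal to their share of the group: S_4 x C_2 (6T11) additionally contains elements of type 4+2, 4+1+1 (12 of its 48 elements, about 25% of primes); (S_3 x S_3) : C_2 (6T13) additionally contains elements of type 4+2, 3+2+1, 3+1+1+1 (34 of its 72 elements, about 47% of primes); S_6 (6T16) additionally contains elements of type 5+1, 4+2, 4+1+1, 3+2+1, 3+1+1+1 (484 of its 720 elements, about 67% of primes). None of the 33 primes tested shows any such pattern (for each of these groups the chance of that is below 10^-4), which rules them out. Hence G = A_4 x C_2 (6T6), of order 24.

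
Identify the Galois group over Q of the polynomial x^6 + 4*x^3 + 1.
D_6 (order 12)

The polynomial f is an irreducible sextic over Q, so G = Gal(f/Q) is one of the 16 transitive subgroups 6T1, ..., 6T16 of S_6. The discriminant of f is 1259712, which is not a perfect square, so G is not contained in A_6. The transitive groups of degree 6 not contained in A_6 are: C_6 (6T1, order 6), S_3 (6T2, order 6), D_6 (6T3, order 12), C_3 x S_3 (6T5, order 18), A_4 x C_2 (6T6, order 24), S_4 (6T8, order 24), S_3 x S_3 (6T9, order 36), S_4 x C_2 (6T11, order 48), (S_3 x S_3) : C_2 (6T13, order 72), PGL(2,5) (6T14, order 120), S_6 (6T16, order 720). By Dedekind's theorem, for a prime p not dividing disc(f) the degrees of the irreducible factors of f mod p form the cycle type of an element of G. Factoring f modulo the 79 such primes p <= 419 (skipping 2, 3, which divide the discriminant), each new pattern first appears at: mod 5: f = (x^6 + 4x^3 + 1), pattern 6; mod 7: f = (x^2 + 3x + 1)(x^2 + 5x + 2)(x^2 + 6x + 4), pattern 2+2+2; mod 11: f = (x + 2)(x + 6)(x^2 + 5x + 3)(x^2 + 9x + 4), pattern 2+2+1+1; mod 13: f = (x^3 + 6)(x^3 + 11), pattern 3+3; mod 97: f = (x + 18)(x + 27)(x + 31)(x + 48)(x + 72)(x + 95), pattern 1+1+1+1+1+1. No other pattern occurs in this range, so the set of observed cycle types is {6, 2+2+2, 2+2+1+1, 3+3, 1+1+1+1+1+1}. The candidates containing elements of all these cycle types are D_6 (6T3) of order 12, A_4 x C_2 (6T6) of order 24, S_3 x S_3 (6T9) of order 36, S_4 x C_2 (6T11) of order 48, (S_3 x S_3) : C_2 (6T13) of order 72, PGL(2,5) (6T14) of order 120, S_6 (6T16) of order 720; the others are excluded. The observed types are precisely the cycle types that occur in D_6 (6T3). Each of the other remaining candidates has further cycle types, and by the Chebotarev density theorem the matching factorization patterns would occur for a proportion of primes equal to their share of the group: A_4 x C_2 (6T6) additionally contains elements of type 2+1+1+1+1 (3 of its 24 elements, about 12% of primes); S_3 x S_3 (6T9) additionally contains elements of type 3+1+1+1 (4 of its 36 elements, about 11% of primes); S_4 x C_2 (6T11) additionally contains elements of type 4+2, 4+1+1, 2+1+1+1+1 (15 of its 48 elements, about 31% of primes); (S_3 x S_3) : C_2 (6T13) additionally contains elements of type 4+2, 3+2+1, 3+1+1+1, 2+1+1+1+1 (40 of its 72 elements, about 56% of primes); PGL(2,5) (6T14) additionally contains elements of type 5+1, 4+1+1 (54 of its 120 elements, about 45% of primes); S_6 (6T16) additionally contains elements of type 5+1, 4+2, 4+1+1, 3+2+1, 3+1+1+1, 2+1+1+1+1 (499 of its 720 elements, about 69% of primes). None of the 79 primes tested shows any such pattern (for each of these groups the chance of that is below 10^-4), which rules them out. Hence G = D_6 (6T3), of order 12.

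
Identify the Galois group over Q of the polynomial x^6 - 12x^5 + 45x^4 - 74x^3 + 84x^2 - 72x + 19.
The polynomial f is an irreducible sextic over Q, so G = Gal(f/Q) is one of the 16 transitive subgroups 6T1, ..., 6T16 of S_6. The discriminant of f is -11879823610944, which is not a perfect square, so G is not contained in A_6. The transitive groups of degree 6 not contained in A_6 are: C_6 (6T1, order 6), S_3 (6T2, order 6), D_6 (6T3, order 12), C_3 x S_3 (6T5, order 18), A_4 x C_2 (6T6, order 24), S_4 (6T8, order 24), S_3 x S_3 (6T9, order 36), S_4 x C_2 (6T11, order 48), (S_3 x S_3) : C_2 (6T13, order 72), PGL(2,5) (6T14, order 120), S_6 (6T16, order 720). By Dedekind's theorem, for a prime p not dividing disc(f) the degrees of the irreducible factors of f mod p form the cycle type of an element of G. Factoring f modulo the 33 such primes p <= 149 (skipping 2, 3, which divide the discriminant), each new pattern first appears at: mod 5: f = (x^3 + x^2 + 3x + 4)(x^3 + 2x^2 + 1), pattern 3+3; mod 7: f = (x^6 + 2x^5 + 3x^4 + 3x^3 + 5x + 5), pattern 6; mod 17: f = (x + 9)(x + 12)(x^2 + 2x + 13)(x^2 + 16x + 7), pattern 2+2+1+1; mod 19: f = (x)(x + 3)(x + 16)(x + 17)(x^2 + 9x + 15), pattern 2+1+1+1+1; mod 71: f = (x^2 + 28x + 33)(x^2 + 46x + 19)(x^2 + 56x + 28), pattern 2+2+2. No other pattern occurs in this range, so the set of observed cycle types is {3+3, 6, 2+2+1+1, 2+1+1+1+1, 2+2+2}. The candidates containing elements of all these cycle types are A_4 x C_2 (6T6) of order 24, S_4 x C_2 (6T11) of order 48, (S_3 x S_3) : C_2 (6T13) of order 72, S_6 (6T16) of order 720; the others are excluded. The observed types are precisely the cycle types that occur in A_4 x C_2 (6T6) (apart from the identity). Each of the other remaining candidates has further cycle types, and by the Chebotarev density theorem the matching factorization patterns would occur for a proportion of primes equal to their share of the group: S_4 x C_2 (6T11) additionally contains elements of type 4+2, 4+1+1 (12 of its 48 elements, about 25% of primes); (S_3 x S_3) : C_2 (6T13) additionally contains elements of type 4+2, 3+2+1, 3+1+1+1 (34 of its 72 elements, about 47% of primes); S_6 (6T16) additionally contains elements of type 5+1, 4+2, 4+1+1, 3+2+1, 3+1+1+1 (484 of its 720 elements, about 67% of primes). None of the 33 primes tested shows any such pattern (for each of these groups the chance of that is below 10^-4), which rules them out. Hence G = A_4 x C_2 (6T6), of order 24.

A_4 x C_2 (also written A4xC2)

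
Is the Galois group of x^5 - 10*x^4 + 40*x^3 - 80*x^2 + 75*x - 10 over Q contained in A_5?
Yes

The polynomial is irreducible of degree 5 over Q. Its discriminant is 64000000 = 8000^2, a perfect square. A Galois group lies in the alternating group exactly when the discriminant is a square in Q, so the Galois group (D_5) is contained in A_5.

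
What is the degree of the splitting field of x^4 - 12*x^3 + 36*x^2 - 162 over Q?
The degree of the splitting field over Q equals the order of the Galois group, so first determine the group. The polynomial is an irreducible quartic over Q and its discriminant is -544195584, which is not a perfect square, so the Galois group is not contained in A_4. The resolvent cubic y^3 - 36*y^2 + 648*y has exactly one rational root, so the Galois group is C_4 or D_4. The quartic remains irreducible over Q(sqrt(disc)), so the group is D_4. The Galois group D_4 (4T3) has order 8, so the splitting field has degree 8 over Q.

8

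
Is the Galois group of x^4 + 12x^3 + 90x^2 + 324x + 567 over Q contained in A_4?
The polynomial is irreducible of degree 4 over Q. Its discriminant is 1088391168, which is not a perfect square. A Galois group lies in the alternating group exactly when the discriminant is a square in Q, so the Galois group (C_4) is not contained in A_4.

No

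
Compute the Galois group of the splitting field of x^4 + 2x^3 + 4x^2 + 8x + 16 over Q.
The polynomial is an irreducible quartic over Q and its discriminant is 512000, which is not a perfect square, so the Galois group is not contained in A_4. The resolvent cubic y^3 - 4*y^2 - 48*y + 128 has exactly one rational root, so the Galois group is C_4 or D_4. The quartic becomes reducible over Q(sqrt(disc)), so the group is C_4.

4T1: C_4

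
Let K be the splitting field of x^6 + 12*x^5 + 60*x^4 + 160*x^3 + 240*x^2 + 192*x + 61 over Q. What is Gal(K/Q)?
D_6

The polynomial f is an irreducible sextic over Q, so G = Gal(f/Q) is one of the 16 transitive subgroups 6T1, ..., 6T16 of S_6. The discriminant of f is 11337408, which is not a perfect square, so G is not contained in A_6. The transitive groups of degree 6 not contained in A_6 are: C_6 (6T1, order 6), S_3 (6T2, order 6), D_6 (6T3, order 12), C_3 x S_3 (6T5, order 18), A_4 x C_2 (6T6, order 24), S_4 (6T8, order 24), S_3 x S_3 (6T9, order 36), S_4 x C_2 (6T11, order 48), (S_3 x S_3) : C_2 (6T13, order 72), PGL(2,5) (6T14, order 120), S_6 (6T16, order 720). By Dedekind's theorem, for a prime p not dividing disc(f) the degrees of the irreducible factors of f mod p form the cycle type of an element of G. Factoring f modulo the 79 such primes p <= 419 (skipping 2, 3, which divide the discriminant), each new pattern first appears at: mod 5: f = (x^2 + x + 1)(x^2 + 2x + 3)(x^2 + 4x + 2), pattern 2+2+2; mod 7: f = (x^6 + 5x^5 + 4x^4 + 6x^3 + 2x^2 + 3x + 5), pattern 6; mod 11: f = (x + 5)(x + 10)(x^2 + x + 7)(x^2 + 7x + 8), pattern 2+2+1+1; mod 13: f = (x^3 + 6x^2 + 12x + 4)(x^3 + 6x^2 + 12x + 12), pattern 3+3; mod 61: f = (x)(x + 4)(x + 28)(x + 30)(x + 35)(x + 37), pattern 1+1+1+1+1+1. No other pattern occurs in this range, so the set of observed cycle types is {2+2+2, 6, 2+2+1+1, 3+3, 1+1+1+1+1+1}. The candidates containing elements of all these cycle types are D_6 (6T3) of order 12, A_4 x C_2 (6T6) of order 24, S_3 x S_3 (6T9) of order 36, S_4 x C_2 (6T11) of order 48, (S_3 x S_3) : C_2 (6T13) of order 72, PGL(2,5) (6T14) of order 120, S_6 (6T16) of order 720; the others are excluded. The observed types are precisely the cycle types that occur in D_6 (6T3). Each of the other remaining candidates has further cycle types, and by the Chebotarev density theorem the matching factorization patterns would occur for a proportion of primes equal to their share of the group: A_4 x C_2 (6T6) additionally contains elements of type 2+1+1+1+1 (3 of its 24 elements, about 12% of primes); S_3 x S_3 (6T9) additionally contains elements of type 3+1+1+1 (4 of its 36 elements, about 11% of primes); S_4 x C_2 (6T11) additionally contains elements of type 4+2, 4+1+1, 2+1+1+1+1 (15 of its 48 elements, about 31% of primes); (S_3 x S_3) : C_2 (6T13) additionally contains elements of type 4+2, 3+2+1, 3+1+1+1, 2+1+1+1+1 (40 of its 72 elements, about 56% of primes); PGL(2,5) (6T14) additionally contains elements of type 5+1, 4+1+1 (54 of its 120 elements, about 45% of primes); S_6 (6T16) additionally contains elements of type 5+1, 4+2, 4+1+1, 3+2+1, 3+1+1+1, 2+1+1+1+1 (499 of its 720 elements, about 69% of primes). None of the 79 primes tested shows any such pattern (for each of these groups the chance of that is below 10^-4), which rules them out. Hence G = D_6 (6T3), of order 12.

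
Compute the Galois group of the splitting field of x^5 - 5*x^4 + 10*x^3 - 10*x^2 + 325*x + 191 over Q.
The polynomial f is an irreducible quintic over Q, so G = Gal(f/Q) is a transitive subgroup of S_5: one of C_5 (5T1, order 5), D_5 (5T2, order 10), F_20 (5T3, order 20), A_5 (5T4, order 60) or S_5 (5T5, order 120). The discriminant of f is 1073741824000000 = 32768000^2, a perfect square, so G is contained in A_5. The transitive groups of degree 5 contained in A_5 are: C_5 (5T1, order 5), D_5 (5T2, order 10), A_5 (5T4, order 60). By Dedekind's theorem, for a prime p not dividing disc(f) the degrees of the irreducible factors of f mod p form the cycle type of an element of G. Factoring f modulo the 2 such primes p <= 7 (skipping 2, 5, which divide the discriminant), each new pattern first appears at: mod 3: f = (x^5 + x^4 + x^3 + 2x^2 + x + 2), pattern 5; mod 7: f = (x + 3)(x + 5)(x^3 + x^2 + x + 2), pattern 3+1+1. No other pattern occurs in this range, so the set of observed cycle types is {5, 3+1+1}. Among the candidates above, the only group containing elements of all these cycle types is A_5 (5T4) — each of C_5 (5T1), D_5 (5T2) lacks at least one of them. Hence G = A_5 (5T4), of order 60.

A_5, the alternating group on 5 letters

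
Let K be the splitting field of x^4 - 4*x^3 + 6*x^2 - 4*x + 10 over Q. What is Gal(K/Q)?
V_4 (order 4)

The polynomial is an irreducible quartic over Q and its discriminant is 186624 = 432^2, a perfect square, so the Galois group is contained in A_4. The resolvent cubic y^3 - 6*y^2 - 24*y + 64 splits completely over Q, which gives the Klein four-group V_4.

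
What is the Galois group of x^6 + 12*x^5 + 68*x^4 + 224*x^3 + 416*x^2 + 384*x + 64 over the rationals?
The polynomial f is an irreducible sextic over Q, so G = Gal(f/Q) is one of the 16 transitive subgroups 6T1, ..., 6T16 of S_6. The discriminant of f is 164995463643136 = 12845056^2, a perfect square, so G is contained in A_6. The transitive groups of degree 6 contained in A_6 are: A_4 (6T4, order 12), S_4 (6T7, order 24), (C_3 x C_3) : C_4 (6T10, order 36), PSL(2,5) (6T12, order 60), A_6 (6T15, order 360). By Dedekind's theorem, for a prime p not dividing disc(f) the degrees of the irreducible factors of f mod p form the cycle type of an element of G. Factoring f modulo the 33 such primes p <= 149 (skipping 2, 7, which divide the discriminant), each new pattern first appears at: mod 3: f = (x^3 + x^2 + x + 2)(x^3 + 2x^2 + 2x + 2), pattern 3+3; mod 13: f = (x + 6)(x + 11)(x^2 + 4x + 9)(x^2 + 4x + 10), pattern 2+2+1+1. No other pattern occurs in this range, so the set of observed cycle types is {3+3, 2+2+1+1}. The candidates containing elements of all these cycle types are A_4 (6T4) of order 12, S_4 (6T7) of order 24, (C_3 x C_3) : C_4 (6T10) of order 36, PSL(2,5) (6T12) of order 60, A_6 (6T15) of order 360; the others are excluded. The observed types are precisely the cycle types that occur in A_4 (6T4) (apart from the identity). Each of the other remaining candidates has further cycle types, and by the Chebotarev density theorem the matching factorization patterns would occur for a proportion of primes equal to their share of the group: S_4 (6T7) additionally contains elements of type 4+2 (6 of its 24 elements, about 25% of primes); (C_3 x C_3) : C_4 (6T10) additionally contains elements of type 4+2, 3+1+1+1 (22 of its 36 elements, about 61% of primes); PSL(2,5) (6T12) additionally contains elements of type 5+1 (24 of its 60 elements, about 40% of primes); A_6 (6T15) additionally contains elements of type 5+1, 4+2, 3+1+1+1 (274 of its 360 elements, about 76% of primes). None of the 33 primes tested shows any such pattern (for each of these groups the chance of that is below 10^-4), which rules them out. Hence G = A_4 (6T4), of order 12.

A_4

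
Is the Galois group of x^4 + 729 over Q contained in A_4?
The polynomial is irreducible of degree 4 over Q. Its discriminant is 99179645184 = 314928^2, a perfect square. A Galois group lies in the alternating group exactly when the discriminant is a square in Q, so the Galois group (V_4) is contained in A_4.

Yes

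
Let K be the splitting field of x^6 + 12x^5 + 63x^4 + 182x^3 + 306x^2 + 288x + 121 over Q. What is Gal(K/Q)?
The polynomial f is an irreducible sextic over Q, so G = Gal(f/Q) is one of the 16 transitive subgroups 6T1, ..., 6T16 of S_6. The discriminant of f is -16003008, which is not a perfect square, so G is not contained in A_6. The transitive groups of degree 6 not contained in A_6 are: C_6 (6T1, order 6), S_3 (6T2, order 6), D_6 (6T3, order 12), C_3 x S_3 (6T5, order 18), A_4 x C_2 (6T6, order 24), S_4 (6T8, order 24), S_3 x S_3 (6T9, order 36), S_4 x C_2 (6T11, order 48), (S_3 x S_3) : C_2 (6T13, order 72), PGL(2,5) (6T14, order 120), S_6 (6T16, order 720). By Dedekind's theorem, for a prime p not dividing disc(f) the degrees of the irreducible factors of f mod p form the cycle type of an element of G. Factoring f modulo the 21 such primes p <= 89 (skipping 2, 3, 7, which divide the discriminant), each new pattern first appears at: mod 5: f = (x^6 + 2x^5 + 3x^4 + 2x^3 + x^2 + 3x + 1), pattern 6; mod 11: f = (x)(x^5 + x^4 + 8x^3 + 6x^2 + 9x + 2), pattern 5+1; mod 13: f = (x + 3)(x + 7)(x^4 + 2x^3 + 9x^2 + 11x + 7), pattern 4+1+1; mod 23: f = (x + 5)(x + 9)(x^2 + 9x + 16)(x^2 + 12x + 14), pattern 2+2+1+1; mod 43: f = (x^3 + 25x^2 + 24x + 21)(x^3 + 30x^2 + 20x + 16), pattern 3+3; mod 61: f = (x^2 + 36x + 40)(x^2 + 47x + 41)(x^2 + 51x + 35), pattern 2+2+2. No other pattern occurs in this range, so the set of observed cycle types is {6, 5+1, 4+1+1, 2+2+1+1, 3+3, 2+2+2}. The candidates containing elements of all these cycle types are PGL(2,5) (6T14) of order 120, S_6 (6T16) of order 720; the others are excluded. The observed types are precisely the cycle types that occur in PGL(2,5) (6T14) (apart from the identity). Each of the other remaining candidates has further cycle types, and by the Chebotarev density theorem the matching factorization patterns would occur for a proportion of primes equal to their share of the group: S_6 (6T16) additionally contains elements of type 4+2, 3+2+1, 3+1+1+1, 2+1+1+1+1 (265 of its 720 elements, about 37% of primes). None of the 21 primes tested shows any such pattern (for each of these groups the chance of that is below 10^-4), which rules them out. Hence G = PGL(2,5) (6T14), of order 120.

PGL(2,5) (also written S5(6))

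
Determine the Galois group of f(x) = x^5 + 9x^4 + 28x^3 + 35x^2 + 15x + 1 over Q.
C_5 (also written C5)

The polynomial f is an irreducible quintic over Q, so G = Gal(f/Q) is a transitive subgroup of S_5: one of C_5 (5T1, order 5), D_5 (5T2, order 10), F_20 (5T3, order 20), A_5 (5T4, order 60) or S_5 (5T5, order 120). The discriminant of f is 14641 = 121^2, a perfect square, so G is contained in A_5. The transitive groups of degree 5 contained in A_5 are: C_5 (5T1, order 5), D_5 (5T2, order 10), A_5 (5T4, order 60). By Dedekind's theorem, for a prime p not dividing disc(f) the degrees of the irreducible factors of f mod p form the cycle type of an element of G. Factoring f modulo the 14 such primes p <= 47 (skipping 11, which divides the discriminant), each new pattern first appears at: mod 2: f = (x^5 + x^4 + x^2 + x + 1), pattern 5; mod 23: f = (x + 6)(x + 8)(x + 12)(x + 13)(x + 16), pattern 1+1+1+1+1. No other pattern occurs in this range, so the set of observed cycle types is {5, 1+1+1+1+1}. The candidates containing elements of all these cycle types are C_5 (5T1) of order 5, D_5 (5T2) of order 10, A_5 (5T4) of order 60; the others are excluded. The observed types are precisely the cycle types that occur in C_5 (5T1). Each of the other remaining candidates has further cycle types, and by the Chebotarev density theorem the matching factorization patterns would occur for a proportion of primes equal to their share of the group: D_5 (5T2) additionally contains elements of type 2+2+1 (5 of its 10 elements, about 50% of primes); A_5 (5T4) additionally contains elements of type 3+1+1, 2+2+1 (35 of its 60 elements, about 58% of primes). None of the 14 primes tested shows any such pattern (for each of these groups the chance of that is below 10^-4), which rules them out. Hence G = C_5 (5T1), of order 5.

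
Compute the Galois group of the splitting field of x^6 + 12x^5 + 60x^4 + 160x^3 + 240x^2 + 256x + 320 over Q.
S_6, the symmetric group on 6 letters

The polynomial f is an irreducible sextic over Q, so G = Gal(f/Q) is one of the 16 transitive subgroups 6T1, ..., 6T16 of S_6. The discriminant of f is -1388339588497408, which is not a perfect square, so G is not contained in A_6. The transitive groups of degree 6 not contained in A_6 are: C_6 (6T1, order 6), S_3 (6T2, order 6), D_6 (6T3, order 12), C_3 x S_3 (6T5, order 18), A_4 x C_2 (6T6, order 24), S_4 (6T8, order 24), S_3 x S_3 (6T9, order 36), S_4 x C_2 (6T11, order 48), (S_3 x S_3) : C_2 (6T13, order 72), PGL(2,5) (6T14, order 120), S_6 (6T16, order 720). By Dedekind's theorem, for a prime p not dividing disc(f) the degrees of the irreducible factors of f mod p form the cycle type of an element of G. Factoring f modulo the 3 such primes p <= 7 (skipping 2, which divides the discriminant), each new pattern first appears at: mod 3: f = (x^6 + x^3 + x + 2), pattern 6; mod 5: f = (x)(x + 3)(x^4 + 4x^3 + 3x^2 + x + 2), pattern 4+1+1; mod 7: f = (x + 5)(x^2 + 5x + 5)(x^3 + 2x^2 + 3x + 3), pattern 3+2+1. No other pattern occurs in this range, so the set of observed cycle types is {6, 4+1+1, 3+2+1}. Among the candidates above, the only group containing elements of all these cycle types is S_6 (6T16); every other candidate lacks at least one of them. Hence G = S_6 (6T16), of order 720.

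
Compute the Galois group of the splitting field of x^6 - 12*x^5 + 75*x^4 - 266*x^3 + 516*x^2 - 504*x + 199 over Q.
The polynomial f is an irreducible sextic over Q, so G = Gal(f/Q) is one of the 16 transitive subgroups 6T1, ..., 6T16 of S_6. The discriminant of f is -5217636731328, which is not a perfect square, so G is not contained in A_6. The transitive groups of degree 6 not contained in A_6 are: C_6 (6T1, order 6), S_3 (6T2, order 6), D_6 (6T3, order 12), C_3 x S_3 (6T5, order 18), A_4 x C_2 (6T6, order 24), S_4 (6T8, order 24), S_3 x S_3 (6T9, order 36), S_4 x C_2 (6T11, order 48), (S_3 x S_3) : C_2 (6T13, order 72), PGL(2,5) (6T14, order 120), S_6 (6T16, order 720). By Dedekind's theorem, for a prime p not dividing disc(f) the degrees of the irreducible factors of f mod p form the cycle type of an element of G. Factoring f modulo the 21 such primes p <= 89 (skipping 2, 3, 7, which divide the discriminant), each new pattern first appears at: mod 5: f = (x^6 + 3x^5 + 4x^3 + x^2 + x + 4), pattern 6; mod 11: f = (x + 1)(x^5 + 9x^4 + 9x^2 + x + 1), pattern 5+1; mod 13: f = (x + 1)(x + 3)(x^4 + 10x^3 + 6x^2 + 5x + 10), pattern 4+1+1; mod 23: f = (x + 9)(x + 11)(x^2 + x + 14)(x^2 + 13x + 14), pattern 2+2+1+1; mod 43: f = (x^3 + 32x^2 + 41x + 1)(x^3 + 42x^2 + 23x + 27), pattern 3+3; mod 61: f = (x^2 + x + 28)(x^2 + 12x + 30)(x^2 + 36x + 25), pattern 2+2+2. No other pattern occurs in this range, so the set of observed cycle types is {6, 5+1, 4+1+1, 2+2+1+1, 3+3, 2+2+2}. The candidates containing elements of all these cycle types are PGL(2,5) (6T14) of order 120, S_6 (6T16) of order 720; the others are excluded. The observed types are precisely the cycle types that occur in PGL(2,5) (6T14) (apart from the identity). Each of the other remaining candidates has further cycle types, and by the Chebotarev density theorem the matching factorization patterns would occur for a proportion of primes equal to their share of the group: S_6 (6T16) additionally contains elements of type 4+2, 3+2+1, 3+1+1+1, 2+1+1+1+1 (265 of its 720 elements, about 37% of primes). None of the 21 primes tested shows any such pattern (for each of these groups the chance of that is below 10^-4), which rules them out. Hence G = PGL(2,5) (6T14), of order 120.

PGL(2,5), S_5 acting on 6 points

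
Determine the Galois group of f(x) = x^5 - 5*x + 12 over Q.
The polynomial f is an irreducible quintic over Q, so G = Gal(f/Q) is a transitive subgroup of S_5: one of C_5 (5T1, order 5), D_5 (5T2, order 10), F_20 (5T3, order 20), A_5 (5T4, order 60) or S_5 (5T5, order 120). The discriminant of f is 64000000 = 8000^2, a perfect square, so G is contained in A_5. The transitive groups of degree 5 contained in A_5 are: C_5 (5T1, order 5), D_5 (5T2, order 10), A_5 (5T4, order 60). By Dedekind's theorem, for a prime p not dividing disc(f) the degrees of the irreducible factors of f mod p form the cycle type of an element of G. Factoring f modulo the 23 such primes p <= 97 (skipping 2, 5, which divide the discriminant), each new pattern first appears at: mod 3: f = (x)(x^2 + x + 2)(x^2 + 2x + 2), pattern 2+2+1; mod 7: f = (x^5 + 2x + 5), pattern 5. No other pattern occurs in this range, so the set of observed cycle types is {2+2+1, 5}. The candidates containing elements of all these cycle types are D_5 (5T2) of order 10, A_5 (5T4) of order 60; the others are excluded. The observed types are precisely the cycle types that occur in D_5 (5T2) (apart from the identity). Each of the other remaining candidates has further cycle types, and by the Chebotarev density theorem the matching factorization patterns would occur for a proportion of primes equal to their share of the group: A_5 (5T4) additionally contains elements of type 3+1+1 (20 of its 60 elements, about 33% of primes). None of the 23 primes tested shows any such pattern (for each of these groups the chance of that is below 10^-4), which rules them out. Hence G = D_5 (5T2), of order 10.

D_5 (also written D5)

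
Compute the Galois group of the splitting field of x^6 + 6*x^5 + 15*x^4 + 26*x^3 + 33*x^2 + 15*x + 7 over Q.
The polynomial f is an irreducible sextic over Q, so G = Gal(f/Q) is one of the 16 transitive subgroups 6T1, ..., 6T16 of S_6. The discriminant of f is -6604217307, which is not a perfect square, so G is not contained in A_6. The transitive groups of degree 6 not contained in A_6 are: C_6 (6T1, order 6), S_3 (6T2, order 6), D_6 (6T3, order 12), C_3 x S_3 (6T5, order 18), A_4 x C_2 (6T6, order 24), S_4 (6T8, order 24), S_3 x S_3 (6T9, order 36), S_4 x C_2 (6T11, order 48), (S_3 x S_3) : C_2 (6T13, order 72), PGL(2,5) (6T14, order 120), S_6 (6T16, order 720). By Dedekind's theorem, for a prime p not dividing disc(f) the degrees of the irreducible factors of f mod p form the cycle type of an element of G. Factoring f modulo the 28 such primes p <= 127 (skipping 3, 17, 43, which divide the discriminant), each new pattern first appears at: mod 2: f = (x^6 + x^4 + x^2 + x + 1), pattern 6; mod 7: f = (x)(x^2 + 5x + 5)(x^3 + x^2 + 5x + 3), pattern 3+2+1; mod 11: f = (x^2 + 2x + 5)(x^4 + 4x^3 + 2x^2 + 2x + 8), pattern 4+2; mod 13: f = (x + 2)(x + 5)(x^2 + 5x + 1)(x^2 + 7x + 2), pattern 2+2+1+1; mod 61: f = (x + 23)(x + 46)(x + 48)(x + 58)(x^2 + 14x + 12), pattern 2+1+1+1+1; mod 97: f = (x + 25)(x + 51)(x + 95)(x^3 + 29x^2 + 44x + 24), pattern 3+1+1+1; mod 113: f = (x^2 + 5x + 103)(x^2 + 6x + 105)(x^2 + 108x + 58), pattern 2+2+2; mod 127: f = (x^3 + 42x^2 + 11x + 37)(x^3 + 91x^2 + 119x + 86), pattern 3+3. No other pattern occurs in this range, so the set of observed cycle types is {6, 3+2+1, 4+2, 2+2+1+1, 2+1+1+1+1, 3+1+1+1, 2+2+2, 3+3}. The candidates containing elements of all these cycle types are (S_3 x S_3) : C_2 (6T13) of order 72, S_6 (6T16) of order 720; the others are excluded. The observed types are precisely the cycle types that occur in (S_3 x S_3) : C_2 (6T13) (apart from the identity). Each of the other remaining candidates has further cycle types, and by the Chebotarev density theorem the matching factorization patterns would occur for a proportion of primes equal to their share of the group: S_6 (6T16) additionally contains elements of type 5+1, 4+1+1 (234 of its 720 elements, about 32% of primes). None of the 28 primes tested shows any such pattern (for each of these groups the chance of that is below 10^-4), which rules them out. Hence G = (S_3 x S_3) : C_2 (6T13), of order 72.

(S_3 x S_3) : C_2 (also written G72)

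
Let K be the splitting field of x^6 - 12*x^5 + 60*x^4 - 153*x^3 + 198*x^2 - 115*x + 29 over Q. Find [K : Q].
The degree of the splitting field over Q equals the order of the Galois group, so first determine the group. The polynomial f is an irreducible sextic over Q, so G = Gal(f/Q) is one of the 16 transitive subgroups 6T1, ..., 6T16 of S_6. The discriminant of f is -1988873152, which is not a perfect square, so G is not contained in A_6. The transitive groups of degree 6 not contained in A_6 are: C_6 (6T1, order 6), S_3 (6T2, order 6), D_6 (6T3, order 12), C_3 x S_3 (6T5, order 18), A_4 x C_2 (6T6, order 24), S_4 (6T8, order 24), S_3 x S_3 (6T9, order 36), S_4 x C_2 (6T11, order 48), (S_3 x S_3) : C_2 (6T13, order 72), PGL(2,5) (6T14, order 120), S_6 (6T16, order 720). By Dedekind's theorem, for a prime p not dividing disc(f) the degrees of the irreducible factors of f mod p form the cycle type of an element of G. Factoring f modulo the 37 such primes p <= 173 (skipping 2, 7, 43, which divide the discriminant), each new pattern first appears at: mod 3: f = (x^6 + 2x + 2), pattern 6; mod 11: f = (x^3 + 3x^2 + 10x + 6)(x^3 + 7x^2 + 7x + 3), pattern 3+3; mod 13: f = (x^2 + 6x + 4)(x^2 + 10x + 7)(x^2 + 11x + 8), pattern 2+2+2; mod 29: f = (x)(x + 2)(x + 5)(x + 7)(x + 10)(x + 22), pattern 1+1+1+1+1+1. No other pattern occurs in this range, so the set of observed cycle types is {6, 3+3, 2+2+2, 1+1+1+1+1+1}. The candidates containing elements of all these cycle types are C_6 (6T1) of order 6, D_6 (6T3) of order 12, C_3 x S_3 (6T5) of order 18, A_4 x C_2 (6T6) of order 24, S_3 x S_3 (6T9) of order 36, S_4 x C_2 (6T11) of order 48, (S_3 x S_3) : C_2 (6T13) of order 72, PGL(2,5) (6T14) of order 120, S_6 (6T16) of order 720; the others are excluded. The observed types are precisely the cycle types that occur in C_6 (6T1). Each of the other remaining candidates has further cycle types, and by the Chebotarev density theorem the matching factorization patterns would occur for a proportion of primes equal to their share of the group: D_6 (6T3) additionally contains elements of type 2+2+1+1 (3 of its 12 elements, about 25% of primes); C_3 x S_3 (6T5) additionally contains elements of type 3+1+1+1 (4 of its 18 elements, about 22% of primes); A_4 x C_2 (6T6) additionally contains elements of type 2+2+1+1, 2+1+1+1+1 (6 of its 24 elements, about 25% of primes); S_3 x S_3 (6T9) additionally contains elements of type 3+1+1+1, 2+2+1+1 (13 of its 36 elements, about 36% of primes); S_4 x C_2 (6T11) additionally contains elements of type 4+2, 4+1+1, 2+2+1+1, 2+1+1+1+1 (24 of its 48 elements, about 50% of primes); (S_3 x S_3) : C_2 (6T13) additionally contains elements of type 4+2, 3+2+1, 3+1+1+1, 2+2+1+1, 2+1+1+1+1 (49 of its 72 elements, about 68% of primes); PGL(2,5) (6T14) additionally contains elements of type 5+1, 4+1+1, 2+2+1+1 (69 of its 120 elements, about 58% of primes); S_6 (6T16) additionally contains elements of type 5+1, 4+2, 4+1+1, 3+2+1, 3+1+1+1, 2+2+1+1, 2+1+1+1+1 (544 of its 720 elements, about 76% of primes). None of the 37 primes tested shows any such pattern (for each of these groups the chance of that is below 10^-4), which rules them out. Hence G = C_6 (6T1), of order 6. The Galois group C_6 (6T1) has order 6, so the splitting field has degree 6 over Q.

6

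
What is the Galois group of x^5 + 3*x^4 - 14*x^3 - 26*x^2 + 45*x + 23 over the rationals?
The polynomial f is an irreducible quintic over Q, so G = Gal(f/Q) is a transitive subgroup of S_5: one of C_5 (5T1, order 5), D_5 (5T2, order 10), F_20 (5T3, order 20), A_5 (5T4, order 60) or S_5 (5T5, order 120). The discriminant of f is 15352201216 = 123904^2, a perfect square, so G is contained in A_5. The transitive groups of degree 5 contained in A_5 are: C_5 (5T1, order 5), D_5 (5T2, order 10), A_5 (5T4, order 60). By Dedekind's theorem, for a prime p not dividing disc(f) the degrees of the irreducible factors of f mod p form the cycle type of an element of G. Factoring f modulo the 14 such primes p <= 53 (skipping 2, 11, which divide the discriminant), each new pattern first appears at: mod 3: f = (x^5 + x^3 + x^2 + 2), pattern 5; mod 23: f = (x)(x + 6)(x + 9)(x + 13)(x + 21), pattern 1+1+1+1+1. No other pattern occurs in this range, so the set of observed cycle types is {5, 1+1+1+1+1}. The candidates containing elements of all these cycle types are C_5 (5T1) of order 5, D_5 (5T2) of order 10, A_5 (5T4) of order 60; the others are excluded. The observed types are precisely the cycle types that occur in C_5 (5T1). Each of the other remaining candidates has further cycle types, and by the Chebotarev density theorem the matching factorization patterns would occur for a proportion of primes equal to their share of the group: D_5 (5T2) additionally contains elements of type 2+2+1 (5 of its 10 elements, about 50% of primes); A_5 (5T4) additionally contains elements of type 3+1+1, 2+2+1 (35 of its 60 elements, about 58% of primes). None of the 14 primes tested shows any such pattern (for each of these groups the chance of that is below 10^-4), which rules them out. Hence G = C_5 (5T1), of order 5.

C_5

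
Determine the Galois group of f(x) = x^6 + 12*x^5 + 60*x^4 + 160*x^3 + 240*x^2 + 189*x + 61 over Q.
6T13: (S_3 x S_3) : C_2

The polynomial f is an irreducible sextic over Q, so G = Gal(f/Q) is one of the 16 transitive subgroups 6T1, ..., 6T16 of S_6. The discriminant of f is -9059283, which is not a perfect square, so G is not contained in A_6. The transitive groups of degree 6 not contained in A_6 are: C_6 (6T1, order 6), S_3 (6T2, order 6), D_6 (6T3, order 12), C_3 x S_3 (6T5, order 18), A_4 x C_2 (6T6, order 24), S_4 (6T8, order 24), S_3 x S_3 (6T9, order 36), S_4 x C_2 (6T11, order 48), (S_3 x S_3) : C_2 (6T13, order 72), PGL(2,5) (6T14, order 120), S_6 (6T16, order 720). By Dedekind's theorem, for a prime p not dividing disc(f) the degrees of the irreducible factors of f mod p form the cycle type of an element of G. Factoring f modulo the 28 such primes p <= 127 (skipping 3, 17, 43, which divide the discriminant), each new pattern first appears at: mod 2: f = (x^6 + x + 1), pattern 6; mod 7: f = (x + 3)(x^2 + x + 4)(x^3 + x^2 + 1), pattern 3+2+1; mod 11: f = (x^2 + 2x + 2)(x^4 + 10x^3 + 5x^2 + 9x + 3), pattern 4+2; mod 13: f = (x + 5)(x + 10)(x^2 + 3x + 5)(x^2 + 7x + 3), pattern 2+2+1+1; mod 61: f = (x)(x + 42)(x + 53)(x + 59)(x^2 + 41x + 6), pattern 2+1+1+1+1; mod 97: f = (x + 50)(x + 87)(x + 89)(x^3 + 77x^2 + 65x + 87), pattern 3+1+1+1; mod 113: f = (x^2 + 6)(x^2 + 53x + 61)(x^2 + 72x + 19), pattern 2+2+2; mod 127: f = (x^3 + 45x^2 + 20x + 104)(x^3 + 94x^2 + x + 36), pattern 3+3. No other pattern occurs in this range, so the set of observed cycle types is {6, 3+2+1, 4+2, 2+2+1+1, 2+1+1+1+1, 3+1+1+1, 2+2+2, 3+3}. The candidates containing elements of all these cycle types are (S_3 x S_3) : C_2 (6T13) of order 72, S_6 (6T16) of order 720; the others are excluded. The observed types are precisely the cycle types that occur in (S_3 x S_3) : C_2 (6T13) (apart from the identity). Each of the other remaining candidates has further cycle types, and by the Chebotarev density theorem the matching factorization patterns would occur for a proportion of primes equal to their share of the group: S_6 (6T16) additionally contains elements of type 5+1, 4+1+1 (234 of its 720 elements, about 32% of primes). None of the 28 primes tested shows any such pattern (for each of these groups the chance of that is below 10^-4), which rules them out. Hence G = (S_3 x S_3) : C_2 (6T13), of order 72.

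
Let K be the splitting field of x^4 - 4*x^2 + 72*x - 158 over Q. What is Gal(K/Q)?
D_4, the dihedral group of order 8

The polynomial is an irreducible quartic over Q and its discriminant is -1313998848, which is not a perfect square, so the Galois group is not contained in A_4. The resolvent cubic y^3 + 4*y^2 + 632*y - 2656 has exactly one rational root, so the Galois group is C_4 or D_4. The quartic remains irreducible over Q(sqrt(disc)), so the group is D_4.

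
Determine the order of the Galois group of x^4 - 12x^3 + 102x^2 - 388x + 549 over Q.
12

The degree of the splitting field over Q equals the order of the Galois group, so first determine the group. The polynomial is an irreducible quartic over Q and its discriminant is 4087812096 = 63936^2, a perfect square, so the Galois group is contained in A_4. The resolvent cubic y^3 - 102*y^2 + 2460*y - 5608 is irreducible over Q. An irreducible resolvent with square discriminant gives A_4. The Galois group A_4 (4T4) has order 12, so the splitting field has degree 12 over Q.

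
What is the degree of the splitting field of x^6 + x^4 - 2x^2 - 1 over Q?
12

The degree of the splitting field over Q equals the order of the Galois group, so first determine the group. The polynomial f is an irreducible sextic over Q, so G = Gal(f/Q) is one of the 16 transitive subgroups 6T1, ..., 6T16 of S_6. The discriminant of f is 153664 = 392^2, a perfect square, so G is contained in A_6. The transitive groups of degree 6 contained in A_6 are: A_4 (6T4, order 12), S_4 (6T7, order 24), (C_3 x C_3) : C_4 (6T10, order 36), PSL(2,5) (6T12, order 60), A_6 (6T15, order 360). By Dedekind's theorem, for a prime p not dividing disc(f) the degrees of the irreducible factors of f mod p form the cycle type of an element of G. Factoring f modulo the 33 such primes p <= 149 (skipping 2, 7, which divide the discriminant), each new pattern first appears at: mod 3: f = (x^3 + 2x + 1)(x^3 + 2x + 2), pattern 3+3; mod 13: f = (x + 6)(x + 7)(x^2 + 5)(x^2 + 6), pattern 2+2+1+1. No other pattern occurs in this range, so the set of observed cycle types is {3+3, 2+2+1+1}. The candidates containing elements of all these cycle types are A_4 (6T4) of order 12, S_4 (6T7) of order 24, (C_3 x C_3) : C_4 (6T10) of order 36, PSL(2,5) (6T12) of order 60, A_6 (6T15) of order 360; the others are excluded. The observed types are precisely the cycle types that occur in A_4 (6T4) (apart from the identity). Each of the other remaining candidates has further cycle types, and by the Chebotarev density theorem the matching factorization patterns would occur for a proportion of primes equal to their share of the group: S_4 (6T7) additionally contains elements of type 4+2 (6 of its 24 elements, about 25% of primes); (C_3 x C_3) : C_4 (6T10) additionally contains elements of type 4+2, 3+1+1+1 (22 of its 36 elements, about 61% of primes); PSL(2,5) (6T12) additionally contains elements of type 5+1 (24 of its 60 elements, about 40% of primes); A_6 (6T15) additionally contains elements of type 5+1, 4+2, 3+1+1+1 (274 of its 360 elements, about 76% of primes). None of the 33 primes tested shows any such pattern (for each of these groups the chance of that is below 10^-4), which rules them out. Hence G = A_4 (6T4), of order 12. The Galois group A_4 (6T4) has order 12, so the splitting field has degree 12 over Q.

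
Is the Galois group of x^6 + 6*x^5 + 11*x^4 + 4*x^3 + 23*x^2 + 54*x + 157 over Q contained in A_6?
The polynomial is irreducible of degree 6 over Q. Its discriminant is -5497558138880000, which is not a perfect square. A Galois group lies in the alternating group exactly when the discriminant is a square in Q, so the Galois group (S_4) is not contained in A_6.

No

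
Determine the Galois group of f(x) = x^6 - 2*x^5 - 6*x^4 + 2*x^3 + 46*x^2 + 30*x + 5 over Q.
The polynomial f is an irreducible sextic over Q, so G = Gal(f/Q) is one of the 16 transitive subgroups 6T1, ..., 6T16 of S_6. The discriminant of f is 90962560000 = 301600^2, a perfect square, so G is contained in A_6. The transitive groups of degree 6 contained in A_6 are: A_4 (6T4, order 12), S_4 (6T7, order 24), (C_3 x C_3) : C_4 (6T10, order 36), PSL(2,5) (6T12, order 60), A_6 (6T15, order 360). By Dedekind's theorem, for a prime p not dividing disc(f) the degrees of the irreducible factors of f mod p form the cycle type of an element of G. Factoring f modulo the 19 such primes p <= 83 (skipping 2, 5, 13, 29, which divide the discriminant), each new pattern first appears at: mod 3: f = (x^2 + x + 2)(x^4 + x^2 + x + 1), pattern 4+2; mod 11: f = (x^3 + 2x^2 + 3x + 10)(x^3 + 7x^2 + 10x + 6), pattern 3+3; mod 19: f = (x + 15)(x + 18)(x^2 + x + 12)(x^2 + 2x + 10), pattern 2+2+1+1; mod 61: f = (x + 14)(x + 24)(x + 31)(x^3 + 51x^2 + 24x + 20), pattern 3+1+1+1. No other pattern occurs in this range, so the set of observed cycle types is {4+2, 3+3, 2+2+1+1, 3+1+1+1}. The candidates containing elements of all these cycle types are (C_3 x C_3) : C_4 (6T10) of order 36, A_6 (6T15) of order 360; the others are excluded. The observed types are precisely the cycle types that occur in (C_3 x C_3) : C_4 (6T10) (apart from the identity). Each of the other remaining candidates has further cycle types, and by the Chebotarev density theorem the matching factorization patterns would occur for a proportion of primes equal to their share of the group: A_6 (6T15) additionally contains elements of type 5+1 (144 of its 360 elements, about 40% of primes). None of the 19 primes tested shows any such pattern (for each of these groups the chance of that is below 10^-4), which rules them out. Hence G = (C_3 x C_3) : C_4 (6T10), of order 36.

(C_3 x C_3) : C_4, the transitive group 6T10 of order 36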